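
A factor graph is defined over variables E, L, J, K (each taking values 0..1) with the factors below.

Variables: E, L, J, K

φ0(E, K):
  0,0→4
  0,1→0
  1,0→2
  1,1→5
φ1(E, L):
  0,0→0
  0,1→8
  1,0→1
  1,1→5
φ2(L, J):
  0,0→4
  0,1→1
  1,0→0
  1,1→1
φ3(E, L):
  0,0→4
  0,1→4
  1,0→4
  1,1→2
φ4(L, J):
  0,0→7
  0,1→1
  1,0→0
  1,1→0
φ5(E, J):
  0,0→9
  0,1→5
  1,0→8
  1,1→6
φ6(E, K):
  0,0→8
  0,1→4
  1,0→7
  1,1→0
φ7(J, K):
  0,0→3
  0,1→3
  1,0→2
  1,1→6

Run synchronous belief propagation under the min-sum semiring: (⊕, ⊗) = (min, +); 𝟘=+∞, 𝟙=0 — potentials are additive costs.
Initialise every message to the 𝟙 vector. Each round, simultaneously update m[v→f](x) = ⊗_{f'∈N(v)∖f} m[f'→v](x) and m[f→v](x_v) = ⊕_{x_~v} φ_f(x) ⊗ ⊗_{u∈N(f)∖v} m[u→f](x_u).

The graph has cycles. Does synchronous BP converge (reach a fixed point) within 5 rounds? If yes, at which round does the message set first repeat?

init: all messages = 𝟙 over 2 values
r1 m[φ0→E] = [0, 2]
r1 m[φ0→K] = [2, 0]
r1 m[φ1→E] = [0, 1]
r1 m[φ1→L] = [0, 5]
r1 m[φ2→L] = [1, 0]
r1 m[φ2→J] = [0, 1]
r1 m[φ3→E] = [4, 2]
r1 m[φ3→L] = [4, 2]
r1 m[φ4→L] = [1, 0]
r1 m[φ4→J] = [0, 0]
r1 m[φ5→E] = [5, 6]
r1 m[φ5→J] = [8, 5]
r1 m[φ6→E] = [4, 0]
r1 m[φ6→K] = [7, 0]
r1 m[φ7→J] = [3, 2]
r1 m[φ7→K] = [2, 3]
r1 m[E→φ0] = [0, 0]
r1 m[E→φ1] = [0, 0]
r1 m[E→φ3] = [0, 0]
r1 m[E→φ5] = [0, 0]
r1 m[E→φ6] = [0, 0]
r1 m[L→φ1] = [0, 0]
r1 m[L→φ2] = [0, 0]
r1 m[L→φ3] = [0, 0]
r1 m[L→φ4] = [0, 0]
r1 m[J→φ2] = [0, 0]
r1 m[J→φ4] = [0, 0]
r1 m[J→φ5] = [0, 0]
r1 m[J→φ7] = [0, 0]
r1 m[K→φ0] = [0, 0]
r1 m[K→φ6] = [0, 0]
r1 m[K→φ7] = [0, 0]
r2 m[φ0→E] = [0, 2]
r2 m[φ0→K] = [2, 0]
r2 m[φ1→E] = [0, 1]
r2 m[φ1→L] = [0, 5]
r2 m[φ2→L] = [1, 0]
r2 m[φ2→J] = [0, 1]
r2 m[φ3→E] = [4, 2]
r2 m[φ3→L] = [4, 2]
r2 m[φ4→L] = [1, 0]
r2 m[φ4→J] = [0, 0]
r2 m[φ5→E] = [5, 6]
r2 m[φ5→J] = [8, 5]
r2 m[φ6→E] = [4, 0]
r2 m[φ6→K] = [7, 0]
r2 m[φ7→J] = [3, 2]
r2 m[φ7→K] = [2, 3]
r2 m[E→φ0] = [13, 9]
r2 m[E→φ1] = [13, 10]
r2 m[E→φ3] = [9, 9]
r2 m[E→φ5] = [8, 5]
r2 m[E→φ6] = [9, 11]
r2 m[L→φ1] = [6, 2]
r2 m[L→φ2] = [5, 7]
r2 m[L→φ3] = [2, 5]
r2 m[L→φ4] = [5, 7]
r2 m[J→φ2] = [11, 7]
r2 m[J→φ4] = [11, 8]
r2 m[J→φ5] = [3, 3]
r2 m[J→φ7] = [8, 6]
r2 m[K→φ0] = [9, 3]
r2 m[K→φ6] = [4, 3]
r2 m[K→φ7] = [9, 0]
r3 m[φ0→E] = [3, 8]
r3 m[φ0→K] = [11, 13]
r3 m[φ1→E] = [6, 7]
r3 m[φ1→L] = [11, 15]
r3 m[φ2→L] = [8, 8]
r3 m[φ2→J] = [7, 6]
r3 m[φ3→E] = [6, 6]
r3 m[φ3→L] = [13, 11]
r3 m[φ4→L] = [9, 8]
r3 m[φ4→J] = [7, 6]
r3 m[φ5→E] = [8, 9]
r3 m[φ5→J] = [13, 11]
r3 m[φ6→E] = [7, 3]
r3 m[φ6→K] = [17, 11]
r3 m[φ7→J] = [3, 6]
r3 m[φ7→K] = [8, 11]
r3 m[E→φ0] = [13, 9]
r3 m[E→φ1] = [13, 10]
r3 m[E→φ3] = [9, 9]
r3 m[E→φ5] = [8, 5]
r3 m[E→φ6] = [9, 11]
r3 m[L→φ1] = [6, 2]
r3 m[L→φ2] = [5, 7]
r3 m[L→φ3] = [2, 5]
r3 m[L→φ4] = [5, 7]
r3 m[J→φ2] = [11, 7]
r3 m[J→φ4] = [11, 8]
r3 m[J→φ5] = [3, 3]
r3 m[J→φ7] = [8, 6]
r3 m[K→φ0] = [9, 3]
r3 m[K→φ6] = [4, 3]
r3 m[K→φ7] = [9, 0]
r4 m[φ0→E] = [3, 8]
r4 m[φ0→K] = [11, 13]
r4 m[φ1→E] = [6, 7]
r4 m[φ1→L] = [11, 15]
r4 m[φ2→L] = [8, 8]
r4 m[φ2→J] = [7, 6]
r4 m[φ3→E] = [6, 6]
r4 m[φ3→L] = [13, 11]
r4 m[φ4→L] = [9, 8]
r4 m[φ4→J] = [7, 6]
r4 m[φ5→E] = [8, 9]
r4 m[φ5→J] = [13, 11]
r4 m[φ6→E] = [7, 3]
r4 m[φ6→K] = [17, 11]
r4 m[φ7→J] = [3, 6]
r4 m[φ7→K] = [8, 11]
r4 m[E→φ0] = [27, 25]
r4 m[E→φ1] = [24, 26]
r4 m[E→φ3] = [24, 27]
r4 m[E→φ5] = [22, 24]
r4 m[E→φ6] = [23, 30]
r4 m[L→φ1] = [30, 27]
r4 m[L→φ2] = [33, 34]
r4 m[L→φ3] = [28, 31]
r4 m[L→φ4] = [32, 34]
r4 m[J→φ2] = [23, 23]
r4 m[J→φ4] = [23, 23]
r4 m[J→φ5] = [17, 18]
r4 m[J→φ7] = [27, 23]
r4 m[K→φ0] = [25, 22]
r4 m[K→φ6] = [19, 24]
r4 m[K→φ7] = [28, 24]
r5 m[φ0→E] = [22, 27]
r5 m[φ0→K] = [27, 27]
r5 m[φ1→E] = [30, 31]
r5 m[φ1→L] = [24, 31]
r5 m[φ2→L] = [24, 23]
r5 m[φ2→J] = [34, 34]
r5 m[φ3→E] = [32, 32]
r5 m[φ3→L] = [28, 28]
r5 m[φ4→L] = [24, 23]
r5 m[φ4→J] = [34, 33]
r5 m[φ5→E] = [23, 24]
r5 m[φ5→J] = [31, 27]
r5 m[φ6→E] = [27, 24]
r5 m[φ6→K] = [31, 27]
r5 m[φ7→J] = [27, 30]
r5 m[φ7→K] = [25, 29]
r5 m[E→φ0] = [27, 25]
r5 m[E→φ1] = [24, 26]
r5 m[E→φ3] = [24, 27]
r5 m[E→φ5] = [22, 24]
r5 m[E→φ6] = [23, 30]
r5 m[L→φ1] = [30, 27]
r5 m[L→φ2] = [33, 34]
r5 m[L→φ3] = [28, 31]
r5 m[L→φ4] = [32, 34]
r5 m[J→φ2] = [23, 23]
r5 m[J→φ4] = [23, 23]
r5 m[J→φ5] = [17, 18]
r5 m[J→φ7] = [27, 23]
r5 m[K→φ0] = [25, 22]
r5 m[K→φ6] = [19, 24]
r5 m[K→φ7] = [28, 24]
no fixed point within 5 rounds

NOT CONVERGED within 5 rounds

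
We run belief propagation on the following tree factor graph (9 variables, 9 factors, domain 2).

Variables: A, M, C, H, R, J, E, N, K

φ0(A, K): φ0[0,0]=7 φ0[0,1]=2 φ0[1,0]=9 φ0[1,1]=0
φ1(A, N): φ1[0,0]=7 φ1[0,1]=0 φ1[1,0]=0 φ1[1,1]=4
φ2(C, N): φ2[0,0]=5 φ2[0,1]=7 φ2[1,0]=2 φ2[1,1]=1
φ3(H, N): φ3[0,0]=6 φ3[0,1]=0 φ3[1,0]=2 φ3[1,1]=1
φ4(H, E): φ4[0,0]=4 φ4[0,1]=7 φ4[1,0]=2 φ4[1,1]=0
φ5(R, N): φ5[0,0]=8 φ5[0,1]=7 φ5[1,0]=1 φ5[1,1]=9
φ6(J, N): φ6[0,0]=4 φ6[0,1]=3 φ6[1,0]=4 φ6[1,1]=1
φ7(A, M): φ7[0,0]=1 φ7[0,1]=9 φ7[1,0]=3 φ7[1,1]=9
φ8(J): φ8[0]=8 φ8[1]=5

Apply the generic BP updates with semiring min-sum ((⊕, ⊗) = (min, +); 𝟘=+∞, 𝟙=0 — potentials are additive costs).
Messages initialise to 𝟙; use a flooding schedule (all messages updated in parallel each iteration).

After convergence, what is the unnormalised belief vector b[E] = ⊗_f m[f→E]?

init: all messages = 𝟙 over 2 values
r1 m[φ0→A] = [2, 0]
r1 m[φ0→K] = [7, 0]
r1 m[φ1→A] = [0, 0]
r1 m[φ1→N] = [0, 0]
r1 m[φ2→C] = [5, 1]
r1 m[φ2→N] = [2, 1]
r1 m[φ3→H] = [0, 1]
r1 m[φ3→N] = [2, 0]
r1 m[φ4→H] = [4, 0]
r1 m[φ4→E] = [2, 0]
r1 m[φ5→R] = [7, 1]
r1 m[φ5→N] = [1, 7]
r1 m[φ6→J] = [3, 1]
r1 m[φ6→N] = [4, 1]
r1 m[φ7→A] = [1, 3]
r1 m[φ7→M] = [1, 9]
r1 m[φ8→J] = [8, 5]
r1 m[A→φ0] = [0, 0]
r1 m[A→φ1] = [0, 0]
r1 m[A→φ7] = [0, 0]
r1 m[M→φ7] = [0, 0]
r1 m[C→φ2] = [0, 0]
r1 m[H→φ3] = [0, 0]
r1 m[H→φ4] = [0, 0]
r1 m[R→φ5] = [0, 0]
r1 m[J→φ6] = [0, 0]
r1 m[J→φ8] = [0, 0]
r1 m[E→φ4] = [0, 0]
r1 m[N→φ1] = [0, 0]
r1 m[N→φ2] = [0, 0]
r1 m[N→φ3] = [0, 0]
r1 m[N→φ5] = [0, 0]
r1 m[N→φ6] = [0, 0]
r1 m[K→φ0] = [0, 0]
r2 m[φ0→A] = [2, 0]
r2 m[φ0→K] = [7, 0]
r2 m[φ1→A] = [0, 0]
r2 m[φ1→N] = [0, 0]
r2 m[φ2→C] = [5, 1]
r2 m[φ2→N] = [2, 1]
r2 m[φ3→H] = [0, 1]
r2 m[φ3→N] = [2, 0]
r2 m[φ4→H] = [4, 0]
r2 m[φ4→E] = [2, 0]
r2 m[φ5→R] = [7, 1]
r2 m[φ5→N] = [1, 7]
r2 m[φ6→J] = [3, 1]
r2 m[φ6→N] = [4, 1]
r2 m[φ7→A] = [1, 3]
r2 m[φ7→M] = [1, 9]
r2 m[φ8→J] = [8, 5]
r2 m[A→φ0] = [1, 3]
r2 m[A→φ1] = [3, 3]
r2 m[A→φ7] = [2, 0]
r2 m[M→φ7] = [0, 0]
r2 m[C→φ2] = [0, 0]
r2 m[H→φ3] = [4, 0]
r2 m[H→φ4] = [0, 1]
r2 m[R→φ5] = [0, 0]
r2 m[J→φ6] = [8, 5]
r2 m[J→φ8] = [3, 1]
r2 m[E→φ4] = [0, 0]
r2 m[N→φ1] = [9, 9]
r2 m[N→φ2] = [7, 8]
r2 m[N→φ3] = [7, 9]
r2 m[N→φ5] = [8, 2]
r2 m[N→φ6] = [5, 8]
r2 m[K→φ0] = [0, 0]
r3 m[φ0→A] = [2, 0]
r3 m[φ0→K] = [8, 3]
r3 m[φ1→A] = [9, 9]
r3 m[φ1→N] = [3, 3]
r3 m[φ2→C] = [12, 9]
r3 m[φ2→N] = [2, 1]
r3 m[φ3→H] = [9, 9]
r3 m[φ3→N] = [2, 1]
r3 m[φ4→H] = [4, 0]
r3 m[φ4→E] = [3, 1]
r3 m[φ5→R] = [9, 9]
r3 m[φ5→N] = [1, 7]
r3 m[φ6→J] = [9, 9]
r3 m[φ6→N] = [9, 6]
r3 m[φ7→A] = [1, 3]
r3 m[φ7→M] = [3, 9]
r3 m[φ8→J] = [8, 5]
r3 m[A→φ0] = [1, 3]
r3 m[A→φ1] = [3, 3]
r3 m[A→φ7] = [2, 0]
r3 m[M→φ7] = [0, 0]
r3 m[C→φ2] = [0, 0]
r3 m[H→φ3] = [4, 0]
r3 m[H→φ4] = [0, 1]
r3 m[R→φ5] = [0, 0]
r3 m[J→φ6] = [8, 5]
r3 m[J→φ8] = [3, 1]
r3 m[E→φ4] = [0, 0]
r3 m[N→φ1] = [9, 9]
r3 m[N→φ2] = [7, 8]
r3 m[N→φ3] = [7, 9]
r3 m[N→φ5] = [8, 2]
r3 m[N→φ6] = [5, 8]
r3 m[K→φ0] = [0, 0]
r4 m[φ0→A] = [2, 0]
r4 m[φ0→K] = [8, 3]
r4 m[φ1→A] = [9, 9]
r4 m[φ1→N] = [3, 3]
r4 m[φ2→C] = [12, 9]
r4 m[φ2→N] = [2, 1]
r4 m[φ3→H] = [9, 9]
r4 m[φ3→N] = [2, 1]
r4 m[φ4→H] = [4, 0]
r4 m[φ4→E] = [3, 1]
r4 m[φ5→R] = [9, 9]
r4 m[φ5→N] = [1, 7]
r4 m[φ6→J] = [9, 9]
r4 m[φ6→N] = [9, 6]
r4 m[φ7→A] = [1, 3]
r4 m[φ7→M] = [3, 9]
r4 m[φ8→J] = [8, 5]
r4 m[A→φ0] = [10, 12]
r4 m[A→φ1] = [3, 3]
r4 m[A→φ7] = [11, 9]
r4 m[M→φ7] = [0, 0]
r4 m[C→φ2] = [0, 0]
r4 m[H→φ3] = [4, 0]
r4 m[H→φ4] = [9, 9]
r4 m[R→φ5] = [0, 0]
r4 m[J→φ6] = [8, 5]
r4 m[J→φ8] = [9, 9]
r4 m[E→φ4] = [0, 0]
r4 m[N→φ1] = [14, 15]
r4 m[N→φ2] = [15, 17]
r4 m[N→φ3] = [15, 17]
r4 m[N→φ5] = [16, 11]
r4 m[N→φ6] = [8, 12]
r4 m[K→φ0] = [0, 0]
r5 m[φ0→A] = [2, 0]
r5 m[φ0→K] = [17, 12]
r5 m[φ1→A] = [15, 14]
r5 m[φ1→N] = [3, 3]
r5 m[φ2→C] = [20, 17]
r5 m[φ2→N] = [2, 1]
r5 m[φ3→H] = [17, 17]
r5 m[φ3→N] = [2, 1]
r5 m[φ4→H] = [4, 0]
r5 m[φ4→E] = [11, 9]
r5 m[φ5→R] = [18, 17]
r5 m[φ5→N] = [1, 7]
r5 m[φ6→J] = [12, 12]
r5 m[φ6→N] = [9, 6]
r5 m[φ7→A] = [1, 3]
r5 m[φ7→M] = [12, 18]
r5 m[φ8→J] = [8, 5]
r5 m[A→φ0] = [10, 12]
r5 m[A→φ1] = [3, 3]
r5 m[A→φ7] = [11, 9]
r5 m[M→φ7] = [0, 0]
r5 m[C→φ2] = [0, 0]
r5 m[H→φ3] = [4, 0]
r5 m[H→φ4] = [9, 9]
r5 m[R→φ5] = [0, 0]
r5 m[J→φ6] = [8, 5]
r5 m[J→φ8] = [9, 9]
r5 m[E→φ4] = [0, 0]
r5 m[N→φ1] = [14, 15]
r5 m[N→φ2] = [15, 17]
r5 m[N→φ3] = [15, 17]
r5 m[N→φ5] = [16, 11]
r5 m[N→φ6] = [8, 12]
r5 m[K→φ0] = [0, 0]
r6 m[φ0→A] = [2, 0]
r6 m[φ0→K] = [17, 12]
r6 m[φ1→A] = [15, 14]
r6 m[φ1→N] = [3, 3]
r6 m[φ2→C] = [20, 17]
r6 m[φ2→N] = [2, 1]
r6 m[φ3→H] = [17, 17]
r6 m[φ3→N] = [2, 1]
r6 m[φ4→H] = [4, 0]
r6 m[φ4→E] = [11, 9]
r6 m[φ5→R] = [18, 17]
r6 m[φ5→N] = [1, 7]
r6 m[φ6→J] = [12, 12]
r6 m[φ6→N] = [9, 6]
r6 m[φ7→A] = [1, 3]
r6 m[φ7→M] = [12, 18]
r6 m[φ8→J] = [8, 5]
r6 m[A→φ0] = [16, 17]
r6 m[A→φ1] = [3, 3]
r6 m[A→φ7] = [17, 14]
r6 m[M→φ7] = [0, 0]
r6 m[C→φ2] = [0, 0]
r6 m[H→φ3] = [4, 0]
r6 m[H→φ4] = [17, 17]
r6 m[R→φ5] = [0, 0]
r6 m[J→φ6] = [8, 5]
r6 m[J→φ8] = [12, 12]
r6 m[E→φ4] = [0, 0]
r6 m[N→φ1] = [14, 15]
r6 m[N→φ2] = [15, 17]
r6 m[N→φ3] = [15, 17]
r6 m[N→φ5] = [16, 11]
r6 m[N→φ6] = [8, 12]
r6 m[K→φ0] = [0, 0]
r7 m[φ0→A] = [2, 0]
r7 m[φ0→K] = [23, 17]
r7 m[φ1→A] = [15, 14]
r7 m[φ1→N] = [3, 3]
r7 m[φ2→C] = [20, 17]
r7 m[φ2→N] = [2, 1]
r7 m[φ3→H] = [17, 17]
r7 m[φ3→N] = [2, 1]
r7 m[φ4→H] = [4, 0]
r7 m[φ4→E] = [19, 17]
r7 m[φ5→R] = [18, 17]
r7 m[φ5→N] = [1, 7]
r7 m[φ6→J] = [12, 12]
r7 m[φ6→N] = [9, 6]
r7 m[φ7→A] = [1, 3]
r7 m[φ7→M] = [17, 23]
r7 m[φ8→J] = [8, 5]
r7 m[A→φ0] = [16, 17]
r7 m[A→φ1] = [3, 3]
r7 m[A→φ7] = [17, 14]
r7 m[M→φ7] = [0, 0]
r7 m[C→φ2] = [0, 0]
r7 m[H→φ3] = [4, 0]
r7 m[H→φ4] = [17, 17]
r7 m[R→φ5] = [0, 0]
r7 m[J→φ6] = [8, 5]
r7 m[J→φ8] = [12, 12]
r7 m[E→φ4] = [0, 0]
r7 m[N→φ1] = [14, 15]
r7 m[N→φ2] = [15, 17]
r7 m[N→φ3] = [15, 17]
r7 m[N→φ5] = [16, 11]
r7 m[N→φ6] = [8, 12]
r7 m[K→φ0] = [0, 0]
r8 m[φ0→A] = [2, 0]
r8 m[φ0→K] = [23, 17]
r8 m[φ1→A] = [15, 14]
r8 m[φ1→N] = [3, 3]
r8 m[φ2→C] = [20, 17]
r8 m[φ2→N] = [2, 1]
r8 m[φ3→H] = [17, 17]
r8 m[φ3→N] = [2, 1]
r8 m[φ4→H] = [4, 0]
r8 m[φ4→E] = [19, 17]
r8 m[φ5→R] = [18, 17]
r8 m[φ5→N] = [1, 7]
r8 m[φ6→J] = [12, 12]
r8 m[φ6→N] = [9, 6]
r8 m[φ7→A] = [1, 3]
r8 m[φ7→M] = [17, 23]
r8 m[φ8→J] = [8, 5]
r8 m[A→φ0] = [16, 17]
r8 m[A→φ1] = [3, 3]
r8 m[A→φ7] = [17, 14]
r8 m[M→φ7] = [0, 0]
r8 m[C→φ2] = [0, 0]
r8 m[H→φ3] = [4, 0]
r8 m[H→φ4] = [17, 17]
r8 m[R→φ5] = [0, 0]
r8 m[J→φ6] = [8, 5]
r8 m[J→φ8] = [12, 12]
r8 m[E→φ4] = [0, 0]
r8 m[N→φ1] = [14, 15]
r8 m[N→φ2] = [15, 17]
r8 m[N→φ3] = [15, 17]
r8 m[N→φ5] = [16, 11]
r8 m[N→φ6] = [8, 12]
r8 m[K→φ0] = [0, 0]
fixed point reached at round 8
b[E] = ⊗ incoming = [19, 17]

b[E] = [19, 17]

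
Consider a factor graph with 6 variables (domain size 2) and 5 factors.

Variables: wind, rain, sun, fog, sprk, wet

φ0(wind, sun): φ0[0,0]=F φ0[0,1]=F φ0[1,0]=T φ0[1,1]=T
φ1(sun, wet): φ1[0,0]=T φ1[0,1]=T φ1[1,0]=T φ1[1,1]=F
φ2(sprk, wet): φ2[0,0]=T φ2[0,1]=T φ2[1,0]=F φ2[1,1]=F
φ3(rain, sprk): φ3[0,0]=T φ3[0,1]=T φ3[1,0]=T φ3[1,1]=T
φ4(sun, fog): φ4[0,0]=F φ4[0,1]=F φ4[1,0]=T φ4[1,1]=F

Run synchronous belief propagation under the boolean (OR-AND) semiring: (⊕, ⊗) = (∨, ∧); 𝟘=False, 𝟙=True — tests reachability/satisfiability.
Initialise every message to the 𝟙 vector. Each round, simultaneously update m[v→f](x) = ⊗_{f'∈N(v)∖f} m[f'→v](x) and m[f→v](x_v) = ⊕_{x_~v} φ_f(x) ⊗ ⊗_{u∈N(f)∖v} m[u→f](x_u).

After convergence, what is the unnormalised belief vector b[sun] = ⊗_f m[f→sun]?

init: all messages = 𝟙 over 2 values
r1 m[φ0→wind] = [F, T]
r1 m[φ0→sun] = [T, T]
r1 m[φ1→sun] = [T, T]
r1 m[φ1→wet] = [T, T]
r1 m[φ2→sprk] = [T, F]
r1 m[φ2→wet] = [T, T]
r1 m[φ3→rain] = [T, T]
r1 m[φ3→sprk] = [T, T]
r1 m[φ4→sun] = [F, T]
r1 m[φ4→fog] = [T, F]
r1 m[wind→φ0] = [T, T]
r1 m[rain→φ3] = [T, T]
r1 m[sun→φ0] = [T, T]
r1 m[sun→φ1] = [T, T]
r1 m[sun→φ4] = [T, T]
r1 m[fog→φ4] = [T, T]
r1 m[sprk→φ2] = [T, T]
r1 m[sprk→φ3] = [T, T]
r1 m[wet→φ1] = [T, T]
r1 m[wet→φ2] = [T, T]
r2 m[φ0→wind] = [F, T]
r2 m[φ0→sun] = [T, T]
r2 m[φ1→sun] = [T, T]
r2 m[φ1→wet] = [T, T]
r2 m[φ2→sprk] = [T, F]
r2 m[φ2→wet] = [T, T]
r2 m[φ3→rain] = [T, T]
r2 m[φ3→sprk] = [T, T]
r2 m[φ4→sun] = [F, T]
r2 m[φ4→fog] = [T, F]
r2 m[wind→φ0] = [T, T]
r2 m[rain→φ3] = [T, T]
r2 m[sun→φ0] = [F, T]
r2 m[sun→φ1] = [F, T]
r2 m[sun→φ4] = [T, T]
r2 m[fog→φ4] = [T, T]
r2 m[sprk→φ2] = [T, T]
r2 m[sprk→φ3] = [T, F]
r2 m[wet→φ1] = [T, T]
r2 m[wet→φ2] = [T, T]
r3 m[φ0→wind] = [F, T]
r3 m[φ0→sun] = [T, T]
r3 m[φ1→sun] = [T, T]
r3 m[φ1→wet] = [T, F]
r3 m[φ2→sprk] = [T, F]
r3 m[φ2→wet] = [T, T]
r3 m[φ3→rain] = [T, T]
r3 m[φ3→sprk] = [T, T]
r3 m[φ4→sun] = [F, T]
r3 m[φ4→fog] = [T, F]
r3 m[wind→φ0] = [T, T]
r3 m[rain→φ3] = [T, T]
r3 m[sun→φ0] = [F, T]
r3 m[sun→φ1] = [F, T]
r3 m[sun→φ4] = [T, T]
r3 m[fog→φ4] = [T, T]
r3 m[sprk→φ2] = [T, T]
r3 m[sprk→φ3] = [T, F]
r3 m[wet→φ1] = [T, T]
r3 m[wet→φ2] = [T, T]
r4 m[φ0→wind] = [F, T]
r4 m[φ0→sun] = [T, T]
r4 m[φ1→sun] = [T, T]
r4 m[φ1→wet] = [T, F]
r4 m[φ2→sprk] = [T, F]
r4 m[φ2→wet] = [T, T]
r4 m[φ3→rain] = [T, T]
r4 m[φ3→sprk] = [T, T]
r4 m[φ4→sun] = [F, T]
r4 m[φ4→fog] = [T, F]
r4 m[wind→φ0] = [T, T]
r4 m[rain→φ3] = [T, T]
r4 m[sun→φ0] = [F, T]
r4 m[sun→φ1] = [F, T]
r4 m[sun→φ4] = [T, T]
r4 m[fog→φ4] = [T, T]
r4 m[sprk→φ2] = [T, T]
r4 m[sprk→φ3] = [T, F]
r4 m[wet→φ1] = [T, T]
r4 m[wet→φ2] = [T, F]
r5 m[φ0→wind] = [F, T]
r5 m[φ0→sun] = [T, T]
r5 m[φ1→sun] = [T, T]
r5 m[φ1→wet] = [T, F]
r5 m[φ2→sprk] = [T, F]
r5 m[φ2→wet] = [T, T]
r5 m[φ3→rain] = [T, T]
r5 m[φ3→sprk] = [T, T]
r5 m[φ4→sun] = [F, T]
r5 m[φ4→fog] = [T, F]
r5 m[wind→φ0] = [T, T]
r5 m[rain→φ3] = [T, T]
r5 m[sun→φ0] = [F, T]
r5 m[sun→φ1] = [F, T]
r5 m[sun→φ4] = [T, T]
r5 m[fog→φ4] = [T, T]
r5 m[sprk→φ2] = [T, T]
r5 m[sprk→φ3] = [T, F]
r5 m[wet→φ1] = [T, T]
r5 m[wet→φ2] = [T, F]
fixed point reached at round 5
b[sun] = ⊗ incoming = [F, T]

b[sun] = [F, T]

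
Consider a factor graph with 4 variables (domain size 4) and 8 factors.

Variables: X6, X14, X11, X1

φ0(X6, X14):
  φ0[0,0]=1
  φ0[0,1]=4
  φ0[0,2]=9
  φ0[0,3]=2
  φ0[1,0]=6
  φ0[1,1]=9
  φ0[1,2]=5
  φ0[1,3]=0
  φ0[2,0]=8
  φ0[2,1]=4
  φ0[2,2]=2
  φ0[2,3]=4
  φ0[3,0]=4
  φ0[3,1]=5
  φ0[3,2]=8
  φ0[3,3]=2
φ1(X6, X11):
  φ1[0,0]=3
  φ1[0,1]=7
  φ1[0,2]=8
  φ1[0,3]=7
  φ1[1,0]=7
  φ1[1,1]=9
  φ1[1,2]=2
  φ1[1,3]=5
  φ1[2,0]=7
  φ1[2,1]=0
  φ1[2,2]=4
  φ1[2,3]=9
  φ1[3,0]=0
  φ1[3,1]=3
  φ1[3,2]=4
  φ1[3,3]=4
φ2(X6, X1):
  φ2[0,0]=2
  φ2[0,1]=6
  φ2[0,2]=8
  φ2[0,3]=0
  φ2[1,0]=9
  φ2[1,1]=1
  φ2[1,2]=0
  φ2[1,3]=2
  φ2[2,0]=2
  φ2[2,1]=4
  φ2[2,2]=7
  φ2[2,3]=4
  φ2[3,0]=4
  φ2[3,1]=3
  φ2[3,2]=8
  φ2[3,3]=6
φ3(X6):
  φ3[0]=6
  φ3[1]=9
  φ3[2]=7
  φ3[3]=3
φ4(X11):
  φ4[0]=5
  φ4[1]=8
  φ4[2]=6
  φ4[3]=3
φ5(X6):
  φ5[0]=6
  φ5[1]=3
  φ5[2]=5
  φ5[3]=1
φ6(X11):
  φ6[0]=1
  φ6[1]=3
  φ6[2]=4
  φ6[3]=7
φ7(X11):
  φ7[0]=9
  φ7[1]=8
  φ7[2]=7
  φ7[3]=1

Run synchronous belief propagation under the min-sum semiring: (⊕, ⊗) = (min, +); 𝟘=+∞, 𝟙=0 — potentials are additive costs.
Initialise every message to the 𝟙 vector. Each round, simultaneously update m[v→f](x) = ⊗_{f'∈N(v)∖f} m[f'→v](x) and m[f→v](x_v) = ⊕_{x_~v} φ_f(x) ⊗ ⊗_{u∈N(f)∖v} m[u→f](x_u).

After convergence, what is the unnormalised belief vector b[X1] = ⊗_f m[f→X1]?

b[X1] = [25, 24, 28, 27]

init: all messages = 𝟙 over 4 values
r1 m[φ0→X6] = [1, 0, 2, 2]
r1 m[φ0→X14] = [1, 4, 2, 0]
r1 m[φ1→X6] = [3, 2, 0, 0]
r1 m[φ1→X11] = [0, 0, 2, 4]
r1 m[φ2→X6] = [0, 0, 2, 3]
r1 m[φ2→X1] = [2, 1, 0, 0]
r1 m[φ3→X6] = [6, 9, 7, 3]
r1 m[φ4→X11] = [5, 8, 6, 3]
r1 m[φ5→X6] = [6, 3, 5, 1]
r1 m[φ6→X11] = [1, 3, 4, 7]
r1 m[φ7→X11] = [9, 8, 7, 1]
r1 m[X6→φ0] = [0, 0, 0, 0]
r1 m[X6→φ1] = [0, 0, 0, 0]
r1 m[X6→φ2] = [0, 0, 0, 0]
r1 m[X6→φ3] = [0, 0, 0, 0]
r1 m[X6→φ5] = [0, 0, 0, 0]
r1 m[X14→φ0] = [0, 0, 0, 0]
r1 m[X11→φ1] = [0, 0, 0, 0]
r1 m[X11→φ4] = [0, 0, 0, 0]
r1 m[X11→φ6] = [0, 0, 0, 0]
r1 m[X11→φ7] = [0, 0, 0, 0]
r1 m[X1→φ2] = [0, 0, 0, 0]
r2 m[φ0→X6] = [1, 0, 2, 2]
r2 m[φ0→X14] = [1, 4, 2, 0]
r2 m[φ1→X6] = [3, 2, 0, 0]
r2 m[φ1→X11] = [0, 0, 2, 4]
r2 m[φ2→X6] = [0, 0, 2, 3]
r2 m[φ2→X1] = [2, 1, 0, 0]
r2 m[φ3→X6] = [6, 9, 7, 3]
r2 m[φ4→X11] = [5, 8, 6, 3]
r2 m[φ5→X6] = [6, 3, 5, 1]
r2 m[φ6→X11] = [1, 3, 4, 7]
r2 m[φ7→X11] = [9, 8, 7, 1]
r2 m[X6→φ0] = [15, 14, 14, 7]
r2 m[X6→φ1] = [13, 12, 16, 9]
r2 m[X6→φ2] = [16, 14, 14, 6]
r2 m[X6→φ3] = [10, 5, 9, 6]
r2 m[X6→φ5] = [10, 11, 11, 8]
r2 m[X14→φ0] = [0, 0, 0, 0]
r2 m[X11→φ1] = [15, 19, 17, 11]
r2 m[X11→φ4] = [10, 11, 13, 12]
r2 m[X11→φ6] = [14, 16, 15, 8]
r2 m[X11→φ7] = [6, 11, 12, 14]
r2 m[X1→φ2] = [0, 0, 0, 0]
r3 m[φ0→X6] = [1, 0, 2, 2]
r3 m[φ0→X14] = [11, 12, 15, 9]
r3 m[φ1→X6] = [18, 16, 19, 15]
r3 m[φ1→X11] = [9, 12, 13, 13]
r3 m[φ2→X6] = [0, 0, 2, 3]
r3 m[φ2→X1] = [10, 9, 14, 12]
r3 m[φ3→X6] = [6, 9, 7, 3]
r3 m[φ4→X11] = [5, 8, 6, 3]
r3 m[φ5→X6] = [6, 3, 5, 1]
r3 m[φ6→X11] = [1, 3, 4, 7]
r3 m[φ7→X11] = [9, 8, 7, 1]
r3 m[X6→φ0] = [15, 14, 14, 7]
r3 m[X6→φ1] = [13, 12, 16, 9]
r3 m[X6→φ2] = [16, 14, 14, 6]
r3 m[X6→φ3] = [10, 5, 9, 6]
r3 m[X6→φ5] = [10, 11, 11, 8]
r3 m[X14→φ0] = [0, 0, 0, 0]
r3 m[X11→φ1] = [15, 19, 17, 11]
r3 m[X11→φ4] = [10, 11, 13, 12]
r3 m[X11→φ6] = [14, 16, 15, 8]
r3 m[X11→φ7] = [6, 11, 12, 14]
r3 m[X1→φ2] = [0, 0, 0, 0]
r4 m[φ0→X6] = [1, 0, 2, 2]
r4 m[φ0→X14] = [11, 12, 15, 9]
r4 m[φ1→X6] = [18, 16, 19, 15]
r4 m[φ1→X11] = [9, 12, 13, 13]
r4 m[φ2→X6] = [0, 0, 2, 3]
r4 m[φ2→X1] = [10, 9, 14, 12]
r4 m[φ3→X6] = [6, 9, 7, 3]
r4 m[φ4→X11] = [5, 8, 6, 3]
r4 m[φ5→X6] = [6, 3, 5, 1]
r4 m[φ6→X11] = [1, 3, 4, 7]
r4 m[φ7→X11] = [9, 8, 7, 1]
r4 m[X6→φ0] = [30, 28, 33, 22]
r4 m[X6→φ1] = [13, 12, 16, 9]
r4 m[X6→φ2] = [31, 28, 33, 21]
r4 m[X6→φ3] = [25, 19, 28, 21]
r4 m[X6→φ5] = [25, 25, 30, 23]
r4 m[X14→φ0] = [0, 0, 0, 0]
r4 m[X11→φ1] = [15, 19, 17, 11]
r4 m[X11→φ4] = [19, 23, 24, 21]
r4 m[X11→φ6] = [23, 28, 26, 17]
r4 m[X11→φ7] = [15, 23, 23, 23]
r4 m[X1→φ2] = [0, 0, 0, 0]
r5 m[φ0→X6] = [1, 0, 2, 2]
r5 m[φ0→X14] = [26, 27, 30, 24]
r5 m[φ1→X6] = [18, 16, 19, 15]
r5 m[φ1→X11] = [9, 12, 13, 13]
r5 m[φ2→X6] = [0, 0, 2, 3]
r5 m[φ2→X1] = [25, 24, 28, 27]
r5 m[φ3→X6] = [6, 9, 7, 3]
r5 m[φ4→X11] = [5, 8, 6, 3]
r5 m[φ5→X6] = [6, 3, 5, 1]
r5 m[φ6→X11] = [1, 3, 4, 7]
r5 m[φ7→X11] = [9, 8, 7, 1]
r5 m[X6→φ0] = [30, 28, 33, 22]
r5 m[X6→φ1] = [13, 12, 16, 9]
r5 m[X6→φ2] = [31, 28, 33, 21]
r5 m[X6→φ3] = [25, 19, 28, 21]
r5 m[X6→φ5] = [25, 25, 30, 23]
r5 m[X14→φ0] = [0, 0, 0, 0]
r5 m[X11→φ1] = [15, 19, 17, 11]
r5 m[X11→φ4] = [19, 23, 24, 21]
r5 m[X11→φ6] = [23, 28, 26, 17]
r5 m[X11→φ7] = [15, 23, 23, 23]
r5 m[X1→φ2] = [0, 0, 0, 0]
r6 m[φ0→X6] = [1, 0, 2, 2]
r6 m[φ0→X14] = [26, 27, 30, 24]
r6 m[φ1→X6] = [18, 16, 19, 15]
r6 m[φ1→X11] = [9, 12, 13, 13]
r6 m[φ2→X6] = [0, 0, 2, 3]
r6 m[φ2→X1] = [25, 24, 28, 27]
r6 m[φ3→X6] = [6, 9, 7, 3]
r6 m[φ4→X11] = [5, 8, 6, 3]
r6 m[φ5→X6] = [6, 3, 5, 1]
r6 m[φ6→X11] = [1, 3, 4, 7]
r6 m[φ7→X11] = [9, 8, 7, 1]
r6 m[X6→φ0] = [30, 28, 33, 22]
r6 m[X6→φ1] = [13, 12, 16, 9]
r6 m[X6→φ2] = [31, 28, 33, 21]
r6 m[X6→φ3] = [25, 19, 28, 21]
r6 m[X6→φ5] = [25, 25, 30, 23]
r6 m[X14→φ0] = [0, 0, 0, 0]
r6 m[X11→φ1] = [15, 19, 17, 11]
r6 m[X11→φ4] = [19, 23, 24, 21]
r6 m[X11→φ6] = [23, 28, 26, 17]
r6 m[X11→φ7] = [15, 23, 23, 23]
r6 m[X1→φ2] = [0, 0, 0, 0]
fixed point reached at round 6
b[X1] = ⊗ incoming = [25, 24, 28, 27]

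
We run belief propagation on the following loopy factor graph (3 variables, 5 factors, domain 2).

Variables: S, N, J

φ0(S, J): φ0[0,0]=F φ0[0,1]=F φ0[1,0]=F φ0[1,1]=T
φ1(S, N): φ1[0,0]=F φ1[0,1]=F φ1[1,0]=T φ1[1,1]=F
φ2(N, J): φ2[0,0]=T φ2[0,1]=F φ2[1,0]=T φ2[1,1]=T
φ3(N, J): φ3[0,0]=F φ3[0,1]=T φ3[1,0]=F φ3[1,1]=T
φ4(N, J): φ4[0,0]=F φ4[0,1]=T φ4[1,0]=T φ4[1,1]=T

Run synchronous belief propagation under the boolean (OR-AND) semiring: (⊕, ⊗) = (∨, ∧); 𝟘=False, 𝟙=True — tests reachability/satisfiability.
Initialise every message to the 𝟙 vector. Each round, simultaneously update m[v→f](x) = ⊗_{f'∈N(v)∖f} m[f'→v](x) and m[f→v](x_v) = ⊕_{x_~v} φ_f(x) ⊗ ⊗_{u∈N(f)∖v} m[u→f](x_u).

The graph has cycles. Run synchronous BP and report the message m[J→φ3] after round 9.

message @ round 9 = [F, F]

init: all messages = 𝟙 over 2 values
r1 m[φ0→S] = [F, T]
r1 m[φ0→J] = [F, T]
r1 m[φ1→S] = [F, T]
r1 m[φ1→N] = [T, F]
r1 m[φ2→N] = [T, T]
r1 m[φ2→J] = [T, T]
r1 m[φ3→N] = [T, T]
r1 m[φ3→J] = [F, T]
r1 m[φ4→N] = [T, T]
r1 m[φ4→J] = [T, T]
r1 m[S→φ0] = [T, T]
r1 m[S→φ1] = [T, T]
r1 m[N→φ1] = [T, T]
r1 m[N→φ2] = [T, T]
r1 m[N→φ3] = [T, T]
r1 m[N→φ4] = [T, T]
r1 m[J→φ0] = [T, T]
r1 m[J→φ2] = [T, T]
r1 m[J→φ3] = [T, T]
r1 m[J→φ4] = [T, T]
r2 m[φ0→S] = [F, T]
r2 m[φ0→J] = [F, T]
r2 m[φ1→S] = [F, T]
r2 m[φ1→N] = [T, F]
r2 m[φ2→N] = [T, T]
r2 m[φ2→J] = [T, T]
r2 m[φ3→N] = [T, T]
r2 m[φ3→J] = [F, T]
r2 m[φ4→N] = [T, T]
r2 m[φ4→J] = [T, T]
r2 m[S→φ0] = [F, T]
r2 m[S→φ1] = [F, T]
r2 m[N→φ1] = [T, T]
r2 m[N→φ2] = [T, F]
r2 m[N→φ3] = [T, F]
r2 m[N→φ4] = [T, F]
r2 m[J→φ0] = [F, T]
r2 m[J→φ2] = [F, T]
r2 m[J→φ3] = [F, T]
r2 m[J→φ4] = [F, T]
r3 m[φ0→S] = [F, T]
r3 m[φ0→J] = [F, T]
r3 m[φ1→S] = [F, T]
r3 m[φ1→N] = [T, F]
r3 m[φ2→N] = [F, T]
r3 m[φ2→J] = [T, F]
r3 m[φ3→N] = [T, T]
r3 m[φ3→J] = [F, T]
r3 m[φ4→N] = [T, T]
r3 m[φ4→J] = [F, T]
r3 m[S→φ0] = [F, T]
r3 m[S→φ1] = [F, T]
r3 m[N→φ1] = [T, T]
r3 m[N→φ2] = [T, F]
r3 m[N→φ3] = [T, F]
r3 m[N→φ4] = [T, F]
r3 m[J→φ0] = [F, T]
r3 m[J→φ2] = [F, T]
r3 m[J→φ3] = [F, T]
r3 m[J→φ4] = [F, T]
r4 m[φ0→S] = [F, T]
r4 m[φ0→J] = [F, T]
r4 m[φ1→S] = [F, T]
r4 m[φ1→N] = [T, F]
r4 m[φ2→N] = [F, T]
r4 m[φ2→J] = [T, F]
r4 m[φ3→N] = [T, T]
r4 m[φ3→J] = [F, T]
r4 m[φ4→N] = [T, T]
r4 m[φ4→J] = [F, T]
r4 m[S→φ0] = [F, T]
r4 m[S→φ1] = [F, T]
r4 m[N→φ1] = [F, T]
r4 m[N→φ2] = [T, F]
r4 m[N→φ3] = [F, F]
r4 m[N→φ4] = [F, F]
r4 m[J→φ0] = [F, F]
r4 m[J→φ2] = [F, T]
r4 m[J→φ3] = [F, F]
r4 m[J→φ4] = [F, F]
r5 m[φ0→S] = [F, F]
r5 m[φ0→J] = [F, T]
r5 m[φ1→S] = [F, F]
r5 m[φ1→N] = [T, F]
r5 m[φ2→N] = [F, T]
r5 m[φ2→J] = [T, F]
r5 m[φ3→N] = [F, F]
r5 m[φ3→J] = [F, F]
r5 m[φ4→N] = [F, F]
r5 m[φ4→J] = [F, F]
r5 m[S→φ0] = [F, T]
r5 m[S→φ1] = [F, T]
r5 m[N→φ1] = [F, T]
r5 m[N→φ2] = [T, F]
r5 m[N→φ3] = [F, F]
r5 m[N→φ4] = [F, F]
r5 m[J→φ0] = [F, F]
r5 m[J→φ2] = [F, T]
r5 m[J→φ3] = [F, F]
r5 m[J→φ4] = [F, F]
r6 m[φ0→S] = [F, F]
r6 m[φ0→J] = [F, T]
r6 m[φ1→S] = [F, F]
r6 m[φ1→N] = [T, F]
r6 m[φ2→N] = [F, T]
r6 m[φ2→J] = [T, F]
r6 m[φ3→N] = [F, F]
r6 m[φ3→J] = [F, F]
r6 m[φ4→N] = [F, F]
r6 m[φ4→J] = [F, F]
r6 m[S→φ0] = [F, F]
r6 m[S→φ1] = [F, F]
r6 m[N→φ1] = [F, F]
r6 m[N→φ2] = [F, F]
r6 m[N→φ3] = [F, F]
r6 m[N→φ4] = [F, F]
r6 m[J→φ0] = [F, F]
r6 m[J→φ2] = [F, F]
r6 m[J→φ3] = [F, F]
r6 m[J→φ4] = [F, F]
r7 m[φ0→S] = [F, F]
r7 m[φ0→J] = [F, F]
r7 m[φ1→S] = [F, F]
r7 m[φ1→N] = [F, F]
r7 m[φ2→N] = [F, F]
r7 m[φ2→J] = [F, F]
r7 m[φ3→N] = [F, F]
r7 m[φ3→J] = [F, F]
r7 m[φ4→N] = [F, F]
r7 m[φ4→J] = [F, F]
r7 m[S→φ0] = [F, F]
r7 m[S→φ1] = [F, F]
r7 m[N→φ1] = [F, F]
r7 m[N→φ2] = [F, F]
r7 m[N→φ3] = [F, F]
r7 m[N→φ4] = [F, F]
r7 m[J→φ0] = [F, F]
r7 m[J→φ2] = [F, F]
r7 m[J→φ3] = [F, F]
r7 m[J→φ4] = [F, F]
r8 m[φ0→S] = [F, F]
r8 m[φ0→J] = [F, F]
r8 m[φ1→S] = [F, F]
r8 m[φ1→N] = [F, F]
r8 m[φ2→N] = [F, F]
r8 m[φ2→J] = [F, F]
r8 m[φ3→N] = [F, F]
r8 m[φ3→J] = [F, F]
r8 m[φ4→N] = [F, F]
r8 m[φ4→J] = [F, F]
r8 m[S→φ0] = [F, F]
r8 m[S→φ1] = [F, F]
r8 m[N→φ1] = [F, F]
r8 m[N→φ2] = [F, F]
r8 m[N→φ3] = [F, F]
r8 m[N→φ4] = [F, F]
r8 m[J→φ0] = [F, F]
r8 m[J→φ2] = [F, F]
r8 m[J→φ3] = [F, F]
r8 m[J→φ4] = [F, F]
r9 m[φ0→S] = [F, F]
r9 m[φ0→J] = [F, F]
r9 m[φ1→S] = [F, F]
r9 m[φ1→N] = [F, F]
r9 m[φ2→N] = [F, F]
r9 m[φ2→J] = [F, F]
r9 m[φ3→N] = [F, F]
r9 m[φ3→J] = [F, F]
r9 m[φ4→N] = [F, F]
r9 m[φ4→J] = [F, F]
r9 m[S→φ0] = [F, F]
r9 m[S→φ1] = [F, F]
r9 m[N→φ1] = [F, F]
r9 m[N→φ2] = [F, F]
r9 m[N→φ3] = [F, F]
r9 m[N→φ4] = [F, F]
r9 m[J→φ0] = [F, F]
r9 m[J→φ2] = [F, F]
r9 m[J→φ3] = [F, F]
r9 m[J→φ4] = [F, F]
fixed point reached at round 8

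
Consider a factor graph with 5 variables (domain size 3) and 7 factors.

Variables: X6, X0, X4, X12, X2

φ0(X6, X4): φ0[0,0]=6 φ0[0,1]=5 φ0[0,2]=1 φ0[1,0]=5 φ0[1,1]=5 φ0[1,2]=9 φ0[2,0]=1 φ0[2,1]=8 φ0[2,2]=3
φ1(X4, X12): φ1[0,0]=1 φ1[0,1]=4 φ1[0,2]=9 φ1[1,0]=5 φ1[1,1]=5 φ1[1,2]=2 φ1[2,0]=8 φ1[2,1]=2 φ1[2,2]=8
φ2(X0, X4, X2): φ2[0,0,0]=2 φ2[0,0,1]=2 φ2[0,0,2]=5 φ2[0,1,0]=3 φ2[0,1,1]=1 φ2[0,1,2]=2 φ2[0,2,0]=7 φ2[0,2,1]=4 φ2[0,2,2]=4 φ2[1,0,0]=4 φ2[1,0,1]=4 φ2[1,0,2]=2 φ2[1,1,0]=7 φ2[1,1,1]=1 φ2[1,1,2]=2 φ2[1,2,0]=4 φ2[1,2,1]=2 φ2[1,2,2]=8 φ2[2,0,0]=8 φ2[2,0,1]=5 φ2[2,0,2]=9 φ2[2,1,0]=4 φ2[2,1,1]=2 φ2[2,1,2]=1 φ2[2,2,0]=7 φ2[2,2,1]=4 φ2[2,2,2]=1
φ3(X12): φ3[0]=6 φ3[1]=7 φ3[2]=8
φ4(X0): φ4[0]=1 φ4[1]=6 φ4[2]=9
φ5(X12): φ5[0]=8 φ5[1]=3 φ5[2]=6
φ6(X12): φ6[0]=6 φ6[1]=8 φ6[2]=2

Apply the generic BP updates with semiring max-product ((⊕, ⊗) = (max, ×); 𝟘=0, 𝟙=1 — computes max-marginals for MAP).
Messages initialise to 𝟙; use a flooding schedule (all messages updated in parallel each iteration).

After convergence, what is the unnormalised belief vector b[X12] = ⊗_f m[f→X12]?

init: all messages = 𝟙 over 3 values
r1 m[φ0→X6] = [6, 9, 8]
r1 m[φ0→X4] = [6, 8, 9]
r1 m[φ1→X4] = [9, 5, 8]
r1 m[φ1→X12] = [8, 5, 9]
r1 m[φ2→X0] = [7, 8, 9]
r1 m[φ2→X4] = [9, 7, 8]
r1 m[φ2→X2] = [8, 5, 9]
r1 m[φ3→X12] = [6, 7, 8]
r1 m[φ4→X0] = [1, 6, 9]
r1 m[φ5→X12] = [8, 3, 6]
r1 m[φ6→X12] = [6, 8, 2]
r1 m[X6→φ0] = [1, 1, 1]
r1 m[X0→φ2] = [1, 1, 1]
r1 m[X0→φ4] = [1, 1, 1]
r1 m[X4→φ0] = [1, 1, 1]
r1 m[X4→φ1] = [1, 1, 1]
r1 m[X4→φ2] = [1, 1, 1]
r1 m[X12→φ1] = [1, 1, 1]
r1 m[X12→φ3] = [1, 1, 1]
r1 m[X12→φ5] = [1, 1, 1]
r1 m[X12→φ6] = [1, 1, 1]
r1 m[X2→φ2] = [1, 1, 1]
r2 m[φ0→X6] = [6, 9, 8]
r2 m[φ0→X4] = [6, 8, 9]
r2 m[φ1→X4] = [9, 5, 8]
r2 m[φ1→X12] = [8, 5, 9]
r2 m[φ2→X0] = [7, 8, 9]
r2 m[φ2→X4] = [9, 7, 8]
r2 m[φ2→X2] = [8, 5, 9]
r2 m[φ3→X12] = [6, 7, 8]
r2 m[φ4→X0] = [1, 6, 9]
r2 m[φ5→X12] = [8, 3, 6]
r2 m[φ6→X12] = [6, 8, 2]
r2 m[X6→φ0] = [1, 1, 1]
r2 m[X0→φ2] = [1, 6, 9]
r2 m[X0→φ4] = [7, 8, 9]
r2 m[X4→φ0] = [81, 35, 64]
r2 m[X4→φ1] = [54, 56, 72]
r2 m[X4→φ2] = [54, 40, 72]
r2 m[X12→φ1] = [288, 168, 96]
r2 m[X12→φ3] = [384, 120, 108]
r2 m[X12→φ5] = [288, 280, 144]
r2 m[X12→φ6] = [384, 105, 432]
r2 m[X2→φ2] = [1, 1, 1]
r3 m[φ0→X6] = [486, 576, 280]
r3 m[φ0→X4] = [6, 8, 9]
r3 m[φ1→X4] = [864, 1440, 2304]
r3 m[φ1→X12] = [576, 280, 576]
r3 m[φ2→X0] = [504, 576, 504]
r3 m[φ2→X4] = [81, 42, 63]
r3 m[φ2→X2] = [4536, 2592, 4374]
r3 m[φ3→X12] = [6, 7, 8]
r3 m[φ4→X0] = [1, 6, 9]
r3 m[φ5→X12] = [8, 3, 6]
r3 m[φ6→X12] = [6, 8, 2]
r3 m[X6→φ0] = [1, 1, 1]
r3 m[X0→φ2] = [1, 6, 9]
r3 m[X0→φ4] = [7, 8, 9]
r3 m[X4→φ0] = [81, 35, 64]
r3 m[X4→φ1] = [54, 56, 72]
r3 m[X4→φ2] = [54, 40, 72]
r3 m[X12→φ1] = [288, 168, 96]
r3 m[X12→φ3] = [384, 120, 108]
r3 m[X12→φ5] = [288, 280, 144]
r3 m[X12→φ6] = [384, 105, 432]
r3 m[X2→φ2] = [1, 1, 1]
r4 m[φ0→X6] = [486, 576, 280]
r4 m[φ0→X4] = [6, 8, 9]
r4 m[φ1→X4] = [864, 1440, 2304]
r4 m[φ1→X12] = [576, 280, 576]
r4 m[φ2→X0] = [504, 576, 504]
r4 m[φ2→X4] = [81, 42, 63]
r4 m[φ2→X2] = [4536, 2592, 4374]
r4 m[φ3→X12] = [6, 7, 8]
r4 m[φ4→X0] = [1, 6, 9]
r4 m[φ5→X12] = [8, 3, 6]
r4 m[φ6→X12] = [6, 8, 2]
r4 m[X6→φ0] = [1, 1, 1]
r4 m[X0→φ2] = [1, 6, 9]
r4 m[X0→φ4] = [504, 576, 504]
r4 m[X4→φ0] = [69984, 60480, 145152]
r4 m[X4→φ1] = [486, 336, 567]
r4 m[X4→φ2] = [5184, 11520, 20736]
r4 m[X12→φ1] = [288, 168, 96]
r4 m[X12→φ3] = [27648, 6720, 6912]
r4 m[X12→φ5] = [20736, 15680, 9216]
r4 m[X12→φ6] = [27648, 5880, 27648]
r4 m[X2→φ2] = [1, 1, 1]
r5 m[φ0→X6] = [419904, 1306368, 483840]
r5 m[φ0→X4] = [6, 8, 9]
r5 m[φ1→X4] = [864, 1440, 2304]
r5 m[φ1→X12] = [4536, 1944, 4536]
r5 m[φ2→X0] = [145152, 165888, 145152]
r5 m[φ2→X4] = [81, 42, 63]
r5 m[φ2→X2] = [1306368, 746496, 995328]
r5 m[φ3→X12] = [6, 7, 8]
r5 m[φ4→X0] = [1, 6, 9]
r5 m[φ5→X12] = [8, 3, 6]
r5 m[φ6→X12] = [6, 8, 2]
r5 m[X6→φ0] = [1, 1, 1]
r5 m[X0→φ2] = [1, 6, 9]
r5 m[X0→φ4] = [504, 576, 504]
r5 m[X4→φ0] = [69984, 60480, 145152]
r5 m[X4→φ1] = [486, 336, 567]
r5 m[X4→φ2] = [5184, 11520, 20736]
r5 m[X12→φ1] = [288, 168, 96]
r5 m[X12→φ3] = [27648, 6720, 6912]
r5 m[X12→φ5] = [20736, 15680, 9216]
r5 m[X12→φ6] = [27648, 5880, 27648]
r5 m[X2→φ2] = [1, 1, 1]
r6 m[φ0→X6] = [419904, 1306368, 483840]
r6 m[φ0→X4] = [6, 8, 9]
r6 m[φ1→X4] = [864, 1440, 2304]
r6 m[φ1→X12] = [4536, 1944, 4536]
r6 m[φ2→X0] = [145152, 165888, 145152]
r6 m[φ2→X4] = [81, 42, 63]
r6 m[φ2→X2] = [1306368, 746496, 995328]
r6 m[φ3→X12] = [6, 7, 8]
r6 m[φ4→X0] = [1, 6, 9]
r6 m[φ5→X12] = [8, 3, 6]
r6 m[φ6→X12] = [6, 8, 2]
r6 m[X6→φ0] = [1, 1, 1]
r6 m[X0→φ2] = [1, 6, 9]
r6 m[X0→φ4] = [145152, 165888, 145152]
r6 m[X4→φ0] = [69984, 60480, 145152]
r6 m[X4→φ1] = [486, 336, 567]
r6 m[X4→φ2] = [5184, 11520, 20736]
r6 m[X12→φ1] = [288, 168, 96]
r6 m[X12→φ3] = [217728, 46656, 54432]
r6 m[X12→φ5] = [163296, 108864, 72576]
r6 m[X12→φ6] = [217728, 40824, 217728]
r6 m[X2→φ2] = [1, 1, 1]
r7 m[φ0→X6] = [419904, 1306368, 483840]
r7 m[φ0→X4] = [6, 8, 9]
r7 m[φ1→X4] = [864, 1440, 2304]
r7 m[φ1→X12] = [4536, 1944, 4536]
r7 m[φ2→X0] = [145152, 165888, 145152]
r7 m[φ2→X4] = [81, 42, 63]
r7 m[φ2→X2] = [1306368, 746496, 995328]
r7 m[φ3→X12] = [6, 7, 8]
r7 m[φ4→X0] = [1, 6, 9]
r7 m[φ5→X12] = [8, 3, 6]
r7 m[φ6→X12] = [6, 8, 2]
r7 m[X6→φ0] = [1, 1, 1]
r7 m[X0→φ2] = [1, 6, 9]
r7 m[X0→φ4] = [145152, 165888, 145152]
r7 m[X4→φ0] = [69984, 60480, 145152]
r7 m[X4→φ1] = [486, 336, 567]
r7 m[X4→φ2] = [5184, 11520, 20736]
r7 m[X12→φ1] = [288, 168, 96]
r7 m[X12→φ3] = [217728, 46656, 54432]
r7 m[X12→φ5] = [163296, 108864, 72576]
r7 m[X12→φ6] = [217728, 40824, 217728]
r7 m[X2→φ2] = [1, 1, 1]
fixed point reached at round 7
b[X12] = ⊗ incoming = [1306368, 326592, 435456]

b[X12] = [1306368, 326592, 435456]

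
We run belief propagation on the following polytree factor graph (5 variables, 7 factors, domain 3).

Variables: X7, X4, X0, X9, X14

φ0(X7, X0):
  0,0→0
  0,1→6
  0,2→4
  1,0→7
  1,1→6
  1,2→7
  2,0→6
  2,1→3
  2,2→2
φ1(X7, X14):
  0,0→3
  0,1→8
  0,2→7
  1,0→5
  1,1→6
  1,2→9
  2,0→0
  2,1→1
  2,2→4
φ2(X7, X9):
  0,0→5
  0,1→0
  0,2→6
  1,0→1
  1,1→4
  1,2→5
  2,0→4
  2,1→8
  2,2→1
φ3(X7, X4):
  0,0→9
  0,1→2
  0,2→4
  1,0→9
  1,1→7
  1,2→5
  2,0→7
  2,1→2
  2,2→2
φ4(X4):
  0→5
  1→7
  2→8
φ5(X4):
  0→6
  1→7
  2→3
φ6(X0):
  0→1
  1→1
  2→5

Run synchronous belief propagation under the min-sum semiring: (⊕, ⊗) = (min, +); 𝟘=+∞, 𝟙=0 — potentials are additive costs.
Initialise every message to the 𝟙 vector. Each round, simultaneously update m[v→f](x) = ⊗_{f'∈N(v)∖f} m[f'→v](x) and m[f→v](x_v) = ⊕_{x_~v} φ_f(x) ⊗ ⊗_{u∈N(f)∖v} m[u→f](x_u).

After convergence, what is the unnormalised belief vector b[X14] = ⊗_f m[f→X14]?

init: all messages = 𝟙 over 3 values
r1 m[φ0→X7] = [0, 6, 2]
r1 m[φ0→X0] = [0, 3, 2]
r1 m[φ1→X7] = [3, 5, 0]
r1 m[φ1→X14] = [0, 1, 4]
r1 m[φ2→X7] = [0, 1, 1]
r1 m[φ2→X9] = [1, 0, 1]
r1 m[φ3→X7] = [2, 5, 2]
r1 m[φ3→X4] = [7, 2, 2]
r1 m[φ4→X4] = [5, 7, 8]
r1 m[φ5→X4] = [6, 7, 3]
r1 m[φ6→X0] = [1, 1, 5]
r1 m[X7→φ0] = [0, 0, 0]
r1 m[X7→φ1] = [0, 0, 0]
r1 m[X7→φ2] = [0, 0, 0]
r1 m[X7→φ3] = [0, 0, 0]
r1 m[X4→φ3] = [0, 0, 0]
r1 m[X4→φ4] = [0, 0, 0]
r1 m[X4→φ5] = [0, 0, 0]
r1 m[X0→φ0] = [0, 0, 0]
r1 m[X0→φ6] = [0, 0, 0]
r1 m[X9→φ2] = [0, 0, 0]
r1 m[X14→φ1] = [0, 0, 0]
r2 m[φ0→X7] = [0, 6, 2]
r2 m[φ0→X0] = [0, 3, 2]
r2 m[φ1→X7] = [3, 5, 0]
r2 m[φ1→X14] = [0, 1, 4]
r2 m[φ2→X7] = [0, 1, 1]
r2 m[φ2→X9] = [1, 0, 1]
r2 m[φ3→X7] = [2, 5, 2]
r2 m[φ3→X4] = [7, 2, 2]
r2 m[φ4→X4] = [5, 7, 8]
r2 m[φ5→X4] = [6, 7, 3]
r2 m[φ6→X0] = [1, 1, 5]
r2 m[X7→φ0] = [5, 11, 3]
r2 m[X7→φ1] = [2, 12, 5]
r2 m[X7→φ2] = [5, 16, 4]
r2 m[X7→φ3] = [3, 12, 3]
r2 m[X4→φ3] = [11, 14, 11]
r2 m[X4→φ4] = [13, 9, 5]
r2 m[X4→φ5] = [12, 9, 10]
r2 m[X0→φ0] = [1, 1, 5]
r2 m[X0→φ6] = [0, 3, 2]
r2 m[X9→φ2] = [0, 0, 0]
r2 m[X14→φ1] = [0, 0, 0]
r3 m[φ0→X7] = [1, 7, 4]
r3 m[φ0→X0] = [5, 6, 5]
r3 m[φ1→X7] = [3, 5, 0]
r3 m[φ1→X14] = [5, 6, 9]
r3 m[φ2→X7] = [0, 1, 1]
r3 m[φ2→X9] = [8, 5, 5]
r3 m[φ3→X7] = [15, 16, 13]
r3 m[φ3→X4] = [10, 5, 5]
r3 m[φ4→X4] = [5, 7, 8]
r3 m[φ5→X4] = [6, 7, 3]
r3 m[φ6→X0] = [1, 1, 5]
r3 m[X7→φ0] = [5, 11, 3]
r3 m[X7→φ1] = [2, 12, 5]
r3 m[X7→φ2] = [5, 16, 4]
r3 m[X7→φ3] = [3, 12, 3]
r3 m[X4→φ3] = [11, 14, 11]
r3 m[X4→φ4] = [13, 9, 5]
r3 m[X4→φ5] = [12, 9, 10]
r3 m[X0→φ0] = [1, 1, 5]
r3 m[X0→φ6] = [0, 3, 2]
r3 m[X9→φ2] = [0, 0, 0]
r3 m[X14→φ1] = [0, 0, 0]
r4 m[φ0→X7] = [1, 7, 4]
r4 m[φ0→X0] = [5, 6, 5]
r4 m[φ1→X7] = [3, 5, 0]
r4 m[φ1→X14] = [5, 6, 9]
r4 m[φ2→X7] = [0, 1, 1]
r4 m[φ2→X9] = [8, 5, 5]
r4 m[φ3→X7] = [15, 16, 13]
r4 m[φ3→X4] = [10, 5, 5]
r4 m[φ4→X4] = [5, 7, 8]
r4 m[φ5→X4] = [6, 7, 3]
r4 m[φ6→X0] = [1, 1, 5]
r4 m[X7→φ0] = [18, 22, 14]
r4 m[X7→φ1] = [16, 24, 18]
r4 m[X7→φ2] = [19, 28, 17]
r4 m[X7→φ3] = [4, 13, 5]
r4 m[X4→φ3] = [11, 14, 11]
r4 m[X4→φ4] = [16, 12, 8]
r4 m[X4→φ5] = [15, 12, 13]
r4 m[X0→φ0] = [1, 1, 5]
r4 m[X0→φ6] = [5, 6, 5]
r4 m[X9→φ2] = [0, 0, 0]
r4 m[X14→φ1] = [0, 0, 0]
r5 m[φ0→X7] = [1, 7, 4]
r5 m[φ0→X0] = [18, 17, 16]
r5 m[φ1→X7] = [3, 5, 0]
r5 m[φ1→X14] = [18, 19, 22]
r5 m[φ2→X7] = [0, 1, 1]
r5 m[φ2→X9] = [21, 19, 18]
r5 m[φ3→X7] = [15, 16, 13]
r5 m[φ3→X4] = [12, 6, 7]
r5 m[φ4→X4] = [5, 7, 8]
r5 m[φ5→X4] = [6, 7, 3]
r5 m[φ6→X0] = [1, 1, 5]
r5 m[X7→φ0] = [18, 22, 14]
r5 m[X7→φ1] = [16, 24, 18]
r5 m[X7→φ2] = [19, 28, 17]
r5 m[X7→φ3] = [4, 13, 5]
r5 m[X4→φ3] = [11, 14, 11]
r5 m[X4→φ4] = [16, 12, 8]
r5 m[X4→φ5] = [15, 12, 13]
r5 m[X0→φ0] = [1, 1, 5]
r5 m[X0→φ6] = [5, 6, 5]
r5 m[X9→φ2] = [0, 0, 0]
r5 m[X14→φ1] = [0, 0, 0]
r6 m[φ0→X7] = [1, 7, 4]
r6 m[φ0→X0] = [18, 17, 16]
r6 m[φ1→X7] = [3, 5, 0]
r6 m[φ1→X14] = [18, 19, 22]
r6 m[φ2→X7] = [0, 1, 1]
r6 m[φ2→X9] = [21, 19, 18]
r6 m[φ3→X7] = [15, 16, 13]
r6 m[φ3→X4] = [12, 6, 7]
r6 m[φ4→X4] = [5, 7, 8]
r6 m[φ5→X4] = [6, 7, 3]
r6 m[φ6→X0] = [1, 1, 5]
r6 m[X7→φ0] = [18, 22, 14]
r6 m[X7→φ1] = [16, 24, 18]
r6 m[X7→φ2] = [19, 28, 17]
r6 m[X7→φ3] = [4, 13, 5]
r6 m[X4→φ3] = [11, 14, 11]
r6 m[X4→φ4] = [18, 13, 10]
r6 m[X4→φ5] = [17, 13, 15]
r6 m[X0→φ0] = [1, 1, 5]
r6 m[X0→φ6] = [18, 17, 16]
r6 m[X9→φ2] = [0, 0, 0]
r6 m[X14→φ1] = [0, 0, 0]
r7 m[φ0→X7] = [1, 7, 4]
r7 m[φ0→X0] = [18, 17, 16]
r7 m[φ1→X7] = [3, 5, 0]
r7 m[φ1→X14] = [18, 19, 22]
r7 m[φ2→X7] = [0, 1, 1]
r7 m[φ2→X9] = [21, 19, 18]
r7 m[φ3→X7] = [15, 16, 13]
r7 m[φ3→X4] = [12, 6, 7]
r7 m[φ4→X4] = [5, 7, 8]
r7 m[φ5→X4] = [6, 7, 3]
r7 m[φ6→X0] = [1, 1, 5]
r7 m[X7→φ0] = [18, 22, 14]
r7 m[X7→φ1] = [16, 24, 18]
r7 m[X7→φ2] = [19, 28, 17]
r7 m[X7→φ3] = [4, 13, 5]
r7 m[X4→φ3] = [11, 14, 11]
r7 m[X4→φ4] = [18, 13, 10]
r7 m[X4→φ5] = [17, 13, 15]
r7 m[X0→φ0] = [1, 1, 5]
r7 m[X0→φ6] = [18, 17, 16]
r7 m[X9→φ2] = [0, 0, 0]
r7 m[X14→φ1] = [0, 0, 0]
fixed point reached at round 7
b[X14] = ⊗ incoming = [18, 19, 22]

b[X14] = [18, 19, 22]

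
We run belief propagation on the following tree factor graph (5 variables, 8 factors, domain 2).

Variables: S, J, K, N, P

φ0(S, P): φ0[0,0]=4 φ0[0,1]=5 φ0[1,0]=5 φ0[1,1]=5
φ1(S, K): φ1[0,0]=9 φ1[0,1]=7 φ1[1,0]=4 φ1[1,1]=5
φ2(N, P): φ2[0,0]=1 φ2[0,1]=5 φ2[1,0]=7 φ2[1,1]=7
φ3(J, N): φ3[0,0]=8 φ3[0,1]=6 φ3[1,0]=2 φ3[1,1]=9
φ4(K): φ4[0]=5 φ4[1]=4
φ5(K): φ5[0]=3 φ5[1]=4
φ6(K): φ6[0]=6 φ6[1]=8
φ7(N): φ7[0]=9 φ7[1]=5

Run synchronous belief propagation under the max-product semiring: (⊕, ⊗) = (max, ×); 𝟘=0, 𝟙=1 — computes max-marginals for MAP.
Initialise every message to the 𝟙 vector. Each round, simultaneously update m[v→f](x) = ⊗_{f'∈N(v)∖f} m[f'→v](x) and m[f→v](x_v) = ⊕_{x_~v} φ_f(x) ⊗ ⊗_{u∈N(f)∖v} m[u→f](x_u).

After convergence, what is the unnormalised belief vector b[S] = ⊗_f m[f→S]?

init: all messages = 𝟙 over 2 values
r1 m[φ0→S] = [5, 5]
r1 m[φ0→P] = [5, 5]
r1 m[φ1→S] = [9, 5]
r1 m[φ1→K] = [9, 7]
r1 m[φ2→N] = [5, 7]
r1 m[φ2→P] = [7, 7]
r1 m[φ3→J] = [8, 9]
r1 m[φ3→N] = [8, 9]
r1 m[φ4→K] = [5, 4]
r1 m[φ5→K] = [3, 4]
r1 m[φ6→K] = [6, 8]
r1 m[φ7→N] = [9, 5]
r1 m[S→φ0] = [1, 1]
r1 m[S→φ1] = [1, 1]
r1 m[J→φ3] = [1, 1]
r1 m[K→φ1] = [1, 1]
r1 m[K→φ4] = [1, 1]
r1 m[K→φ5] = [1, 1]
r1 m[K→φ6] = [1, 1]
r1 m[N→φ2] = [1, 1]
r1 m[N→φ3] = [1, 1]
r1 m[N→φ7] = [1, 1]
r1 m[P→φ0] = [1, 1]
r1 m[P→φ2] = [1, 1]
r2 m[φ0→S] = [5, 5]
r2 m[φ0→P] = [5, 5]
r2 m[φ1→S] = [9, 5]
r2 m[φ1→K] = [9, 7]
r2 m[φ2→N] = [5, 7]
r2 m[φ2→P] = [7, 7]
r2 m[φ3→J] = [8, 9]
r2 m[φ3→N] = [8, 9]
r2 m[φ4→K] = [5, 4]
r2 m[φ5→K] = [3, 4]
r2 m[φ6→K] = [6, 8]
r2 m[φ7→N] = [9, 5]
r2 m[S→φ0] = [9, 5]
r2 m[S→φ1] = [5, 5]
r2 m[J→φ3] = [1, 1]
r2 m[K→φ1] = [90, 128]
r2 m[K→φ4] = [162, 224]
r2 m[K→φ5] = [270, 224]
r2 m[K→φ6] = [135, 112]
r2 m[N→φ2] = [72, 45]
r2 m[N→φ3] = [45, 35]
r2 m[N→φ7] = [40, 63]
r2 m[P→φ0] = [7, 7]
r2 m[P→φ2] = [5, 5]
r3 m[φ0→S] = [35, 35]
r3 m[φ0→P] = [36, 45]
r3 m[φ1→S] = [896, 640]
r3 m[φ1→K] = [45, 35]
r3 m[φ2→N] = [25, 35]
r3 m[φ2→P] = [315, 360]
r3 m[φ3→J] = [360, 315]
r3 m[φ3→N] = [8, 9]
r3 m[φ4→K] = [5, 4]
r3 m[φ5→K] = [3, 4]
r3 m[φ6→K] = [6, 8]
r3 m[φ7→N] = [9, 5]
r3 m[S→φ0] = [9, 5]
r3 m[S→φ1] = [5, 5]
r3 m[J→φ3] = [1, 1]
r3 m[K→φ1] = [90, 128]
r3 m[K→φ4] = [162, 224]
r3 m[K→φ5] = [270, 224]
r3 m[K→φ6] = [135, 112]
r3 m[N→φ2] = [72, 45]
r3 m[N→φ3] = [45, 35]
r3 m[N→φ7] = [40, 63]
r3 m[P→φ0] = [7, 7]
r3 m[P→φ2] = [5, 5]
r4 m[φ0→S] = [35, 35]
r4 m[φ0→P] = [36, 45]
r4 m[φ1→S] = [896, 640]
r4 m[φ1→K] = [45, 35]
r4 m[φ2→N] = [25, 35]
r4 m[φ2→P] = [315, 360]
r4 m[φ3→J] = [360, 315]
r4 m[φ3→N] = [8, 9]
r4 m[φ4→K] = [5, 4]
r4 m[φ5→K] = [3, 4]
r4 m[φ6→K] = [6, 8]
r4 m[φ7→N] = [9, 5]
r4 m[S→φ0] = [896, 640]
r4 m[S→φ1] = [35, 35]
r4 m[J→φ3] = [1, 1]
r4 m[K→φ1] = [90, 128]
r4 m[K→φ4] = [810, 1120]
r4 m[K→φ5] = [1350, 1120]
r4 m[K→φ6] = [675, 560]
r4 m[N→φ2] = [72, 45]
r4 m[N→φ3] = [225, 175]
r4 m[N→φ7] = [200, 315]
r4 m[P→φ0] = [315, 360]
r4 m[P→φ2] = [36, 45]
r5 m[φ0→S] = [1800, 1800]
r5 m[φ0→P] = [3584, 4480]
r5 m[φ1→S] = [896, 640]
r5 m[φ1→K] = [315, 245]
r5 m[φ2→N] = [225, 315]
r5 m[φ2→P] = [315, 360]
r5 m[φ3→J] = [1800, 1575]
r5 m[φ3→N] = [8, 9]
r5 m[φ4→K] = [5, 4]
r5 m[φ5→K] = [3, 4]
r5 m[φ6→K] = [6, 8]
r5 m[φ7→N] = [9, 5]
r5 m[S→φ0] = [896, 640]
r5 m[S→φ1] = [35, 35]
r5 m[J→φ3] = [1, 1]
r5 m[K→φ1] = [90, 128]
r5 m[K→φ4] = [810, 1120]
r5 m[K→φ5] = [1350, 1120]
r5 m[K→φ6] = [675, 560]
r5 m[N→φ2] = [72, 45]
r5 m[N→φ3] = [225, 175]
r5 m[N→φ7] = [200, 315]
r5 m[P→φ0] = [315, 360]
r5 m[P→φ2] = [36, 45]
r6 m[φ0→S] = [1800, 1800]
r6 m[φ0→P] = [3584, 4480]
r6 m[φ1→S] = [896, 640]
r6 m[φ1→K] = [315, 245]
r6 m[φ2→N] = [225, 315]
r6 m[φ2→P] = [315, 360]
r6 m[φ3→J] = [1800, 1575]
r6 m[φ3→N] = [8, 9]
r6 m[φ4→K] = [5, 4]
r6 m[φ5→K] = [3, 4]
r6 m[φ6→K] = [6, 8]
r6 m[φ7→N] = [9, 5]
r6 m[S→φ0] = [896, 640]
r6 m[S→φ1] = [1800, 1800]
r6 m[J→φ3] = [1, 1]
r6 m[K→φ1] = [90, 128]
r6 m[K→φ4] = [5670, 7840]
r6 m[K→φ5] = [9450, 7840]
r6 m[K→φ6] = [4725, 3920]
r6 m[N→φ2] = [72, 45]
r6 m[N→φ3] = [2025, 1575]
r6 m[N→φ7] = [1800, 2835]
r6 m[P→φ0] = [315, 360]
r6 m[P→φ2] = [3584, 4480]
r7 m[φ0→S] = [1800, 1800]
r7 m[φ0→P] = [3584, 4480]
r7 m[φ1→S] = [896, 640]
r7 m[φ1→K] = [16200, 12600]
r7 m[φ2→N] = [22400, 31360]
r7 m[φ2→P] = [315, 360]
r7 m[φ3→J] = [16200, 14175]
r7 m[φ3→N] = [8, 9]
r7 m[φ4→K] = [5, 4]
r7 m[φ5→K] = [3, 4]
r7 m[φ6→K] = [6, 8]
r7 m[φ7→N] = [9, 5]
r7 m[S→φ0] = [896, 640]
r7 m[S→φ1] = [1800, 1800]
r7 m[J→φ3] = [1, 1]
r7 m[K→φ1] = [90, 128]
r7 m[K→φ4] = [5670, 7840]
r7 m[K→φ5] = [9450, 7840]
r7 m[K→φ6] = [4725, 3920]
r7 m[N→φ2] = [72, 45]
r7 m[N→φ3] = [2025, 1575]
r7 m[N→φ7] = [1800, 2835]
r7 m[P→φ0] = [315, 360]
r7 m[P→φ2] = [3584, 4480]
r8 m[φ0→S] = [1800, 1800]
r8 m[φ0→P] = [3584, 4480]
r8 m[φ1→S] = [896, 640]
r8 m[φ1→K] = [16200, 12600]
r8 m[φ2→N] = [22400, 31360]
r8 m[φ2→P] = [315, 360]
r8 m[φ3→J] = [16200, 14175]
r8 m[φ3→N] = [8, 9]
r8 m[φ4→K] = [5, 4]
r8 m[φ5→K] = [3, 4]
r8 m[φ6→K] = [6, 8]
r8 m[φ7→N] = [9, 5]
r8 m[S→φ0] = [896, 640]
r8 m[S→φ1] = [1800, 1800]
r8 m[J→φ3] = [1, 1]
r8 m[K→φ1] = [90, 128]
r8 m[K→φ4] = [291600, 403200]
r8 m[K→φ5] = [486000, 403200]
r8 m[K→φ6] = [243000, 201600]
r8 m[N→φ2] = [72, 45]
r8 m[N→φ3] = [201600, 156800]
r8 m[N→φ7] = [179200, 282240]
r8 m[P→φ0] = [315, 360]
r8 m[P→φ2] = [3584, 4480]
r9 m[φ0→S] = [1800, 1800]
r9 m[φ0→P] = [3584, 4480]
r9 m[φ1→S] = [896, 640]
r9 m[φ1→K] = [16200, 12600]
r9 m[φ2→N] = [22400, 31360]
r9 m[φ2→P] = [315, 360]
r9 m[φ3→J] = [1612800, 1411200]
r9 m[φ3→N] = [8, 9]
r9 m[φ4→K] = [5, 4]
r9 m[φ5→K] = [3, 4]
r9 m[φ6→K] = [6, 8]
r9 m[φ7→N] = [9, 5]
r9 m[S→φ0] = [896, 640]
r9 m[S→φ1] = [1800, 1800]
r9 m[J→φ3] = [1, 1]
r9 m[K→φ1] = [90, 128]
r9 m[K→φ4] = [291600, 403200]
r9 m[K→φ5] = [486000, 403200]
r9 m[K→φ6] = [243000, 201600]
r9 m[N→φ2] = [72, 45]
r9 m[N→φ3] = [201600, 156800]
r9 m[N→φ7] = [179200, 282240]
r9 m[P→φ0] = [315, 360]
r9 m[P→φ2] = [3584, 4480]
r10 m[φ0→S] = [1800, 1800]
r10 m[φ0→P] = [3584, 4480]
r10 m[φ1→S] = [896, 640]
r10 m[φ1→K] = [16200, 12600]
r10 m[φ2→N] = [22400, 31360]
r10 m[φ2→P] = [315, 360]
r10 m[φ3→J] = [1612800, 1411200]
r10 m[φ3→N] = [8, 9]
r10 m[φ4→K] = [5, 4]
r10 m[φ5→K] = [3, 4]
r10 m[φ6→K] = [6, 8]
r10 m[φ7→N] = [9, 5]
r10 m[S→φ0] = [896, 640]
r10 m[S→φ1] = [1800, 1800]
r10 m[J→φ3] = [1, 1]
r10 m[K→φ1] = [90, 128]
r10 m[K→φ4] = [291600, 403200]
r10 m[K→φ5] = [486000, 403200]
r10 m[K→φ6] = [243000, 201600]
r10 m[N→φ2] = [72, 45]
r10 m[N→φ3] = [201600, 156800]
r10 m[N→φ7] = [179200, 282240]
r10 m[P→φ0] = [315, 360]
r10 m[P→φ2] = [3584, 4480]
fixed point reached at round 10
b[S] = ⊗ incoming = [1612800, 1152000]

b[S] = [1612800, 1152000]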